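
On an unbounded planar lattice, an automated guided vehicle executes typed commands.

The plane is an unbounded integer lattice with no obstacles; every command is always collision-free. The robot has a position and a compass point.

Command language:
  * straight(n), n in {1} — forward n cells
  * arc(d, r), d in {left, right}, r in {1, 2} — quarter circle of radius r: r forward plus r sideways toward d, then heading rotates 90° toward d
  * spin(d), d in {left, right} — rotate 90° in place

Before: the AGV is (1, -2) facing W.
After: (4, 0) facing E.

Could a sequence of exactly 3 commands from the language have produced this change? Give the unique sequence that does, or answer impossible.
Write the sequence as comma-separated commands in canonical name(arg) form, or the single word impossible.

key: position moved to (4,0) AND the heading swung to E — translation plus rotation needed
start: (1, -2) facing W
t=1 spin(right) ⇒ (1, -2) facing N
t=2 arc(right, 2) ⇒ (3, 0) facing E
t=3 straight(1) ⇒ (4, 0) facing E
all 343 alternatives checked — unique.

spin(right), arc(right, 2), straight(1)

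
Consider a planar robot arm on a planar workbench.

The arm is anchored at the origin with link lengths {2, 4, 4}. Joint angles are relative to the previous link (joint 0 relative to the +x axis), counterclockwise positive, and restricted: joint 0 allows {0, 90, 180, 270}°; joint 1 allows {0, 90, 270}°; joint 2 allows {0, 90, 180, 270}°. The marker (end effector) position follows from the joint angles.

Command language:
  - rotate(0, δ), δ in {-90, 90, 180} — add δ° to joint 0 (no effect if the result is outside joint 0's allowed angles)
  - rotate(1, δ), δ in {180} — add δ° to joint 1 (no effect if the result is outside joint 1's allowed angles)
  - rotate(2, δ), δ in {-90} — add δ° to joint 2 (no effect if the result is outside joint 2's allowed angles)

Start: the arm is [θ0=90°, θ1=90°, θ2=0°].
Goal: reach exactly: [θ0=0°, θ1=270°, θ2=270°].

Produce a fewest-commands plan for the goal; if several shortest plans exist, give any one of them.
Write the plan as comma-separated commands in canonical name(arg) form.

rotate(2, -90), rotate(0, -90), rotate(1, 180)

t0: [θ0=90°, θ1=90°, θ2=0°]
step 1 (rotate(2, -90)): [θ0=90°, θ1=90°, θ2=270°]
step 2 (rotate(0, -90)): [θ0=0°, θ1=90°, θ2=270°]
step 3 (rotate(1, 180)): [θ0=0°, θ1=270°, θ2=270°]
shorter routes all fall short; 3 is best.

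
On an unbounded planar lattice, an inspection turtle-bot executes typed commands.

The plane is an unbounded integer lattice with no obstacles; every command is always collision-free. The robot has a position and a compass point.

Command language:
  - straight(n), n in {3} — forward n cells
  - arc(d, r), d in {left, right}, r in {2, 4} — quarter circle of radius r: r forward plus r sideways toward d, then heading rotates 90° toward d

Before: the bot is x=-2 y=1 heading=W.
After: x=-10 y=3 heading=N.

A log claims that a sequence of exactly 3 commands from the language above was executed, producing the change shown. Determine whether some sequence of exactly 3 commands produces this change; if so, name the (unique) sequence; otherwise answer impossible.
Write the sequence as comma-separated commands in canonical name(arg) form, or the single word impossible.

straight(3), straight(3), arc(right, 2)

key: cell and facing (now N) both changed — the 3 commands mix motion and turning
initial: x=-2 y=1 heading=W
t=1 straight(3) ⇒ x=-5 y=1 heading=W
t=2 straight(3) ⇒ x=-8 y=1 heading=W
t=3 arc(right, 2) ⇒ x=-10 y=3 heading=N
no other 3-command option fits: unique.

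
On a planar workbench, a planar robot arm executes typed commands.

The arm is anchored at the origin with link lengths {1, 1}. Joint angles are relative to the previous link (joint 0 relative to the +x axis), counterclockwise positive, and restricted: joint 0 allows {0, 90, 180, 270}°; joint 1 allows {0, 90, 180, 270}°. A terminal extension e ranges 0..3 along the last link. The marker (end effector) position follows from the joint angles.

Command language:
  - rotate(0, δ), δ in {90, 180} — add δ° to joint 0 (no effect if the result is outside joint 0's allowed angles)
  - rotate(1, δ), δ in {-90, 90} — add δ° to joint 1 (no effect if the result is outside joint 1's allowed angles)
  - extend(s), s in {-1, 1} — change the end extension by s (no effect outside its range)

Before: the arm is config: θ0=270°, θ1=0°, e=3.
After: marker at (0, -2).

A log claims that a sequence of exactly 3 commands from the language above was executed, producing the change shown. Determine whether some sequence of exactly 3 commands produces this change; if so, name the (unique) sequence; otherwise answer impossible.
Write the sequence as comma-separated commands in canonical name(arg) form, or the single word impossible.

start: config: θ0=270°, θ1=0°, e=3
t=1 extend(-1) ⇒ config: θ0=270°, θ1=0°, e=2
t=2 extend(-1) ⇒ config: θ0=270°, θ1=0°, e=1
t=3 extend(-1) ⇒ config: θ0=270°, θ1=0°, e=0
no other 3-command option fits: unique.

extend(-1), extend(-1), extend(-1)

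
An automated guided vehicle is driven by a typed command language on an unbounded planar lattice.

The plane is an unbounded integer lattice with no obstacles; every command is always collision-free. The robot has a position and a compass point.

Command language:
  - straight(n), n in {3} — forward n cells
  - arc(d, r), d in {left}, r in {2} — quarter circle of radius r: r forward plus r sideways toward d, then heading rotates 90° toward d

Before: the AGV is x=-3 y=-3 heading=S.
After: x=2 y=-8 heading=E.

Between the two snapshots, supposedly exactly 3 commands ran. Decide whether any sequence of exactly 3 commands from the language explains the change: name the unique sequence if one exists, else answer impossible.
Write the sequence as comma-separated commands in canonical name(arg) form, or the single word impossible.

straight(3), arc(left, 2), straight(3)

key: position moved to (2,-8) AND the heading swung to E — translation plus rotation needed
begin: x=-3 y=-3 heading=S
t=1 straight(3) ⇒ x=-3 y=-6 heading=S
t=2 arc(left, 2) ⇒ x=-1 y=-8 heading=E
t=3 straight(3) ⇒ x=2 y=-8 heading=E
uniquely the one of 8 3-step routes that fits.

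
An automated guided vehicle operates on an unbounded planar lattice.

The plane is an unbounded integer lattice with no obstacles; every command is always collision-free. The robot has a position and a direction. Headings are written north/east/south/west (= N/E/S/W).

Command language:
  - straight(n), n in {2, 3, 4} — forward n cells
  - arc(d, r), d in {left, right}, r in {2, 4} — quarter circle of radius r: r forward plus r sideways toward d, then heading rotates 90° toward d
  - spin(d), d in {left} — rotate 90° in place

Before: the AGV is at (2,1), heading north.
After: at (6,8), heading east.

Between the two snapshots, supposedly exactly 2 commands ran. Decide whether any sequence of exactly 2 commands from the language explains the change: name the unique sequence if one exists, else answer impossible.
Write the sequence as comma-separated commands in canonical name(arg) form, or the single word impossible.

straight(3), arc(right, 4)

key: position moved to (6,8) AND the heading swung to E — translation plus rotation needed
t0: at (2,1), heading north
step 1 (straight(3)): at (2,4), heading north
step 2 (arc(right, 4)): at (6,8), heading east
uniquely the one of 64 2-step routes that fits.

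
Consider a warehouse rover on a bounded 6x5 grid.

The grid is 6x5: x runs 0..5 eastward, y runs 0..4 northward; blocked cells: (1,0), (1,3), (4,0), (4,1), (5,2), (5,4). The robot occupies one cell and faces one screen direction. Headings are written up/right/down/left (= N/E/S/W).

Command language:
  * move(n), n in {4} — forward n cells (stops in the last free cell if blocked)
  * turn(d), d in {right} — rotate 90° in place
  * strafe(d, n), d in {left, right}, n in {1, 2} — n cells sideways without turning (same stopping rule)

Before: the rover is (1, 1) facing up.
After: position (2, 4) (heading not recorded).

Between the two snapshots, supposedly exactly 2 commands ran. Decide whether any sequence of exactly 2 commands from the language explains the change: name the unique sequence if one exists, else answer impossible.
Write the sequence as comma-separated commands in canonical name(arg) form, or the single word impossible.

key: move(4) runs into the grid edge before its full distance
initial: (1, 1) facing up
t=1 strafe(right, 1) ⇒ (2, 1) facing up
t=2 move(4) ⇒ (2, 4) facing up
no other 2-command option fits: unique.

strafe(right, 1), move(4)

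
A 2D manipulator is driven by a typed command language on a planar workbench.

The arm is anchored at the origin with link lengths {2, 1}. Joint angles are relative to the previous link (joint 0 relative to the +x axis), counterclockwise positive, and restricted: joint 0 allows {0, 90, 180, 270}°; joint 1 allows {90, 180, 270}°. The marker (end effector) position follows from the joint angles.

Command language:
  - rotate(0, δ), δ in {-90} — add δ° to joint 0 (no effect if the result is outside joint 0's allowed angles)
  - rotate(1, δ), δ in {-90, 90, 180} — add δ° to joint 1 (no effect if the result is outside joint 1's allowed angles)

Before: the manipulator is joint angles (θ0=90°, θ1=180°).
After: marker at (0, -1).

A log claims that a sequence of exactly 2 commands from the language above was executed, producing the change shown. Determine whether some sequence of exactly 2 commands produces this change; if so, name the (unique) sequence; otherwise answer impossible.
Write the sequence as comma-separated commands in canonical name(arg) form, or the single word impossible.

t0: joint angles (θ0=90°, θ1=180°)
[1] after rotate(0, -90): joint angles (θ0=0°, θ1=180°)
[2] after rotate(0, -90): joint angles (θ0=270°, θ1=180°)
no rival 2-sequence matches.

rotate(0, -90), rotate(0, -90)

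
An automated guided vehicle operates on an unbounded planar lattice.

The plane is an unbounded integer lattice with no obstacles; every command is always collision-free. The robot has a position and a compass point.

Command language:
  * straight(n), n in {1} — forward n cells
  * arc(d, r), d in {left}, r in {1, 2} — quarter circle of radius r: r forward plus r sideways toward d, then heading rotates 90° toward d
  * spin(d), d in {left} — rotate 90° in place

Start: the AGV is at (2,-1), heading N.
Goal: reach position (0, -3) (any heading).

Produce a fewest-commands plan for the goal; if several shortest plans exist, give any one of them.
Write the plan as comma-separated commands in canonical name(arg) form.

spin(left), arc(left, 2)

t0: at (2,-1), heading N
t=1 spin(left) ⇒ at (2,-1), heading W
t=2 arc(left, 2) ⇒ at (0,-3), heading S
no 1-step plan works, so 2 is optimal.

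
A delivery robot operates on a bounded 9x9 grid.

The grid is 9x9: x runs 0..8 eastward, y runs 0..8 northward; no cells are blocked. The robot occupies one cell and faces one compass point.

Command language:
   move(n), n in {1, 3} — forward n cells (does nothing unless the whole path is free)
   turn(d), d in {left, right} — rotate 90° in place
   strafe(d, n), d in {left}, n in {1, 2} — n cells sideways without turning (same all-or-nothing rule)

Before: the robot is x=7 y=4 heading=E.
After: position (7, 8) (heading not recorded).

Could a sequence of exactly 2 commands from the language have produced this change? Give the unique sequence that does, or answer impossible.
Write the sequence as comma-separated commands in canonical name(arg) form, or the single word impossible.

strafe(left, 2), strafe(left, 2)

from: x=7 y=4 heading=E
step 1 (strafe(left, 2)): x=7 y=6 heading=E
step 2 (strafe(left, 2)): x=7 y=8 heading=E
no rival 2-sequence matches.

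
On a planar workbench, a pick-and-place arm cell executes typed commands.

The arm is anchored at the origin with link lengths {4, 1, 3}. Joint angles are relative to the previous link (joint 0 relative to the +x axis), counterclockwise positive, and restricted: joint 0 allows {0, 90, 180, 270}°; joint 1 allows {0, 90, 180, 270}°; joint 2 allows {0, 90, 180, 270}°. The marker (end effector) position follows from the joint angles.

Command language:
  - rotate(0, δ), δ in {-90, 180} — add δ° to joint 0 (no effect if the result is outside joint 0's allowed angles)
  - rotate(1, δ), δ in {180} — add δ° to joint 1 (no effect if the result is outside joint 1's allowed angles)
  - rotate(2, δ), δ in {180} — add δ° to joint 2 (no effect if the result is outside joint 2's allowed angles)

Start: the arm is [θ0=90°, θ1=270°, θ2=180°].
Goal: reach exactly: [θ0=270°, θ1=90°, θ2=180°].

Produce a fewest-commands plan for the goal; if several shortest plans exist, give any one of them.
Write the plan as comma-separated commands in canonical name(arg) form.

begin: [θ0=90°, θ1=270°, θ2=180°]
[1] after rotate(1, 180): [θ0=90°, θ1=90°, θ2=180°]
[2] after rotate(0, 180): [θ0=270°, θ1=90°, θ2=180°]
shorter routes all fall short; 2 is best.

rotate(1, 180), rotate(0, 180)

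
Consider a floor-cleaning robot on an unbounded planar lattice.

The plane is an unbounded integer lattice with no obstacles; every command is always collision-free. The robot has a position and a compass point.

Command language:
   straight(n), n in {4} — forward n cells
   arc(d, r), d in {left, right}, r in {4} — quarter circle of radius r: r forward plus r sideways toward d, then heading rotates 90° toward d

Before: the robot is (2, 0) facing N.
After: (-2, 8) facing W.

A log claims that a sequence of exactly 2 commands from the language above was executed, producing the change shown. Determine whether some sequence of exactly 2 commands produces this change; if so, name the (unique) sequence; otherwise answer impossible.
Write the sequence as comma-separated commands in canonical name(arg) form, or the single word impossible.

straight(4), arc(left, 4)

key: position moved to (-2,8) AND the heading swung to W — translation plus rotation needed
initial: (2, 0) facing N
t=1 straight(4) ⇒ (2, 4) facing N
t=2 arc(left, 4) ⇒ (-2, 8) facing W
all 9 alternatives checked — unique.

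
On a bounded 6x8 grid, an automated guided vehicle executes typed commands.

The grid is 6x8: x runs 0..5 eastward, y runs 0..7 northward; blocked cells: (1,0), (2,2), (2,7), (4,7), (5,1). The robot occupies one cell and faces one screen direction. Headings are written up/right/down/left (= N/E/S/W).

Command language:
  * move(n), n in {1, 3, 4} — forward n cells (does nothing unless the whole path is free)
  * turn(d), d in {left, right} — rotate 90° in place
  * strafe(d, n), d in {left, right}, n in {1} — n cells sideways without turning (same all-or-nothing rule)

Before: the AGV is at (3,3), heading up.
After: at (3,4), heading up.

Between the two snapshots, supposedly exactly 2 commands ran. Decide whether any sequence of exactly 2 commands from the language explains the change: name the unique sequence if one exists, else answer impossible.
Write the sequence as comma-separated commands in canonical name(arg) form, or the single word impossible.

move(1), move(4)

key: move(4) would leave the grid, so it does nothing
initial: at (3,3), heading up
1. move(1) → at (3,4), heading up
2. move(4) → at (3,4), heading up
no rival 2-sequence matches.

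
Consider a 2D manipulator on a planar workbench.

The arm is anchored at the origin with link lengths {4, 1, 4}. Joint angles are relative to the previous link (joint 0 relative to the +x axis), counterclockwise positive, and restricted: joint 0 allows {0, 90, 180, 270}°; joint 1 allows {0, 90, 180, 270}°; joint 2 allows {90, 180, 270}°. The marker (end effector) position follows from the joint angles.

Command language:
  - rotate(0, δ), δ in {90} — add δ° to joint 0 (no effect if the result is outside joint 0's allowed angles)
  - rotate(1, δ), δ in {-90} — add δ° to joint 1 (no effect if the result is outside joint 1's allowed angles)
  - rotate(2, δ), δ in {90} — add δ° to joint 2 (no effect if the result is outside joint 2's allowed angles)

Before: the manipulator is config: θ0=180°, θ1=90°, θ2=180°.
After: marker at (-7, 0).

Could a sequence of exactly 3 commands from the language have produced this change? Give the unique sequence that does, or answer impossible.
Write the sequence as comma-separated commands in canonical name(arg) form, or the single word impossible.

rotate(1, -90), rotate(1, -90), rotate(1, -90)

t0: config: θ0=180°, θ1=90°, θ2=180°
[1] after rotate(1, -90): config: θ0=180°, θ1=0°, θ2=180°
[2] after rotate(1, -90): config: θ0=180°, θ1=270°, θ2=180°
[3] after rotate(1, -90): config: θ0=180°, θ1=180°, θ2=180°
no other 3-command option fits: unique.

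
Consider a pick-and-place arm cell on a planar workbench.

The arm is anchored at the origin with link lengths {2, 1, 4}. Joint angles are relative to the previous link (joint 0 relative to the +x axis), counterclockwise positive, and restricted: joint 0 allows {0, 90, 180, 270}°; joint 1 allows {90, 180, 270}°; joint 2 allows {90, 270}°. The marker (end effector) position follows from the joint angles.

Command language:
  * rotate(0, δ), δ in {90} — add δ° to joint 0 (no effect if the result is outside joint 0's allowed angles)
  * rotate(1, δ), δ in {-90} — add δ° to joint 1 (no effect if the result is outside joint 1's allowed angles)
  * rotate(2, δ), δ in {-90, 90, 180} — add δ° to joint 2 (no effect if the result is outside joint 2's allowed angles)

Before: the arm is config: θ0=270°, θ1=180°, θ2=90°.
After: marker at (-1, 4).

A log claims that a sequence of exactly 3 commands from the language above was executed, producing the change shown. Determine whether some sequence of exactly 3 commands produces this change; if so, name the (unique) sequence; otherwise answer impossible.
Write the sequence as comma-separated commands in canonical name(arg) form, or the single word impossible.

rotate(0, 90), rotate(0, 90), rotate(0, 90)

begin: config: θ0=270°, θ1=180°, θ2=90°
t=1 rotate(0, 90) ⇒ config: θ0=0°, θ1=180°, θ2=90°
t=2 rotate(0, 90) ⇒ config: θ0=90°, θ1=180°, θ2=90°
t=3 rotate(0, 90) ⇒ config: θ0=180°, θ1=180°, θ2=90°
uniquely the one of 125 3-step routes that fits.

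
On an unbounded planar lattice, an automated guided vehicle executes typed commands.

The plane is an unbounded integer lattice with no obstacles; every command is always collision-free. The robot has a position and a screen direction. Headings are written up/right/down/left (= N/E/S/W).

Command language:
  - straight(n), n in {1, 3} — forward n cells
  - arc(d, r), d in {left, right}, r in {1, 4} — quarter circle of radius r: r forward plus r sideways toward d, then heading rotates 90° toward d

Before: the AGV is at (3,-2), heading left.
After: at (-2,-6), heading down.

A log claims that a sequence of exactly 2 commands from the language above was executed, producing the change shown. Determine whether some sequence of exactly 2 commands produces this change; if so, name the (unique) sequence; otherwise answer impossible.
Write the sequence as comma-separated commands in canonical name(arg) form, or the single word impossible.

straight(1), arc(left, 4)

key: running arc(left, 4) before straight(1) would end elsewhere — order is forced
t0: at (3,-2), heading left
step 1 (straight(1)): at (2,-2), heading left
step 2 (arc(left, 4)): at (-2,-6), heading down
no rival 2-sequence matches.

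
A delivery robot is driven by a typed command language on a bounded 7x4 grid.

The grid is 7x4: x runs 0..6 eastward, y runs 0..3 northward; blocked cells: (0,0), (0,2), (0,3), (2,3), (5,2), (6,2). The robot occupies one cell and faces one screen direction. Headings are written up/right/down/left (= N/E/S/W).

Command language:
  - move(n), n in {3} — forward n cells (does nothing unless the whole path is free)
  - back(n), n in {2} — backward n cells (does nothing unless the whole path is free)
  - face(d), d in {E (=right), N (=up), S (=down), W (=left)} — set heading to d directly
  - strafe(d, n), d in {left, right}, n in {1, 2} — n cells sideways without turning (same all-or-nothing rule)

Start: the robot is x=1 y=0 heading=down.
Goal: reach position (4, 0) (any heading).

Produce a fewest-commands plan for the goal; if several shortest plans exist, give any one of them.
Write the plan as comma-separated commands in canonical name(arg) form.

strafe(left, 1), strafe(left, 2)

initial: x=1 y=0 heading=down
1. strafe(left, 1) → x=2 y=0 heading=down
2. strafe(left, 2) → x=4 y=0 heading=down
minimal: 2 command(s), checked below 2.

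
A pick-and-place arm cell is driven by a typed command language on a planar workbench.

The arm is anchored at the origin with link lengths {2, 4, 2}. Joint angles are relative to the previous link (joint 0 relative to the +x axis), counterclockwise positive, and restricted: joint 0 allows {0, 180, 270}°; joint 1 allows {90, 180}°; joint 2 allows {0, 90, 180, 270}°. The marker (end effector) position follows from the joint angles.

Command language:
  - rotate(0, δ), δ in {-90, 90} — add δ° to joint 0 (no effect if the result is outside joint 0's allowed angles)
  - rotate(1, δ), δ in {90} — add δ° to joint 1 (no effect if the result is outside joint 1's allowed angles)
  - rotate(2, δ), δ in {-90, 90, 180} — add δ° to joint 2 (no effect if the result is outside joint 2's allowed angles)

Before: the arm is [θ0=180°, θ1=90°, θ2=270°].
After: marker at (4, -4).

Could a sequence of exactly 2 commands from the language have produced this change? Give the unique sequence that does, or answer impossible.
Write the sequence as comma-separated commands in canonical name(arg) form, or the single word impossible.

key: order matters: swapping rotate(0, -90) and rotate(0, 90) lands elsewhere
begin: [θ0=180°, θ1=90°, θ2=270°]
t=1 rotate(0, -90) ⇒ [θ0=180°, θ1=90°, θ2=270°]
t=2 rotate(0, 90) ⇒ [θ0=270°, θ1=90°, θ2=270°]
uniquely the one of 36 2-step routes that fits.

rotate(0, -90), rotate(0, 90)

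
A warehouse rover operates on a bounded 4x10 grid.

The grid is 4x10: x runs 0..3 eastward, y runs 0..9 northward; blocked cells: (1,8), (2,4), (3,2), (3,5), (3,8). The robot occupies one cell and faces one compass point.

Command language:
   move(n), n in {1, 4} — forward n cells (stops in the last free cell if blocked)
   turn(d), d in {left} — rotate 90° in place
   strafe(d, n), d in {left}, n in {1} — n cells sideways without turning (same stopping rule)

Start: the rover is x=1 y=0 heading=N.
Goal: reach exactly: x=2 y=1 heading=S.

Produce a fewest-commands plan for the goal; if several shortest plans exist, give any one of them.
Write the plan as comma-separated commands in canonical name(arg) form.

from: x=1 y=0 heading=N
1. move(1) → x=1 y=1 heading=N
2. turn(left) → x=1 y=1 heading=W
3. turn(left) → x=1 y=1 heading=S
4. strafe(left, 1) → x=2 y=1 heading=S
nothing shorter than 4 reaches the goal.

move(1), turn(left), turn(left), strafe(left, 1)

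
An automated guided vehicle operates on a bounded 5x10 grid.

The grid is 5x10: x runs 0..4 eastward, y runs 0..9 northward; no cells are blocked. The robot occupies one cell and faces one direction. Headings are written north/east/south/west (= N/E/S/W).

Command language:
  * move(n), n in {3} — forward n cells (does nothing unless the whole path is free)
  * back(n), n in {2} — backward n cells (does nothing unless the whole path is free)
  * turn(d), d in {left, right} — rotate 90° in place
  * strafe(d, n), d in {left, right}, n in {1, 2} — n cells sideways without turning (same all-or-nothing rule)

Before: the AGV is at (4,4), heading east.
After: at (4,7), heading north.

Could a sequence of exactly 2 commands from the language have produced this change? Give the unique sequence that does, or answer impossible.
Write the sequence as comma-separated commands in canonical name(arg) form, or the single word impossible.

key: position moved to (4,7) AND the heading swung to N — translation plus rotation needed
t0: at (4,4), heading east
step 1 (turn(left)): at (4,4), heading north
step 2 (move(3)): at (4,7), heading north
no other 2-command option fits: unique.

turn(left), move(3)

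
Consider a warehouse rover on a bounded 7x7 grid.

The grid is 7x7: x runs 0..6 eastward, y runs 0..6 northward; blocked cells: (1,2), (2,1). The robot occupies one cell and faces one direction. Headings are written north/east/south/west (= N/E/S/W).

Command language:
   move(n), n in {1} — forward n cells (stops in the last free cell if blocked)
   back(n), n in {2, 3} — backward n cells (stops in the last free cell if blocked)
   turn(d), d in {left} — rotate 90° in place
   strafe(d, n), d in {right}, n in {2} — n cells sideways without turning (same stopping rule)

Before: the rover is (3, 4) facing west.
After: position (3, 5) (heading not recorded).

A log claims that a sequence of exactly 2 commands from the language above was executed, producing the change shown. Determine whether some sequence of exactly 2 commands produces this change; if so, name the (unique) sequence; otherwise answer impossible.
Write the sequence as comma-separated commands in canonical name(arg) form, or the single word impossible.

impossible

no 2-step route produces this change.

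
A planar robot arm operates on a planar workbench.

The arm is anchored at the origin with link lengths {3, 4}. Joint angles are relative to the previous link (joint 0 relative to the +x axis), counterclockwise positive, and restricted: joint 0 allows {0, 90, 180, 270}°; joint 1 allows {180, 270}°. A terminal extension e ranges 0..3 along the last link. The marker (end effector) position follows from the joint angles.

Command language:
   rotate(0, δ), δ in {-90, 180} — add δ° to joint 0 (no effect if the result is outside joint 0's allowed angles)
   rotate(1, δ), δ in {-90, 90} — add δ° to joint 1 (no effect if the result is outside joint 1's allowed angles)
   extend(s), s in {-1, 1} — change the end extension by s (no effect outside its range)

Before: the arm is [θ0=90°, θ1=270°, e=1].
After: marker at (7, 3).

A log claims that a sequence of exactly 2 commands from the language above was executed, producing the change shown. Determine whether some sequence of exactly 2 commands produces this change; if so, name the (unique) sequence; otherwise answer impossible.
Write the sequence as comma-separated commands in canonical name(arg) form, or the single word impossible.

begin: [θ0=90°, θ1=270°, e=1]
step 1 (extend(1)): [θ0=90°, θ1=270°, e=2]
step 2 (extend(1)): [θ0=90°, θ1=270°, e=3]
uniquely the one of 36 2-step routes that fits.

extend(1), extend(1)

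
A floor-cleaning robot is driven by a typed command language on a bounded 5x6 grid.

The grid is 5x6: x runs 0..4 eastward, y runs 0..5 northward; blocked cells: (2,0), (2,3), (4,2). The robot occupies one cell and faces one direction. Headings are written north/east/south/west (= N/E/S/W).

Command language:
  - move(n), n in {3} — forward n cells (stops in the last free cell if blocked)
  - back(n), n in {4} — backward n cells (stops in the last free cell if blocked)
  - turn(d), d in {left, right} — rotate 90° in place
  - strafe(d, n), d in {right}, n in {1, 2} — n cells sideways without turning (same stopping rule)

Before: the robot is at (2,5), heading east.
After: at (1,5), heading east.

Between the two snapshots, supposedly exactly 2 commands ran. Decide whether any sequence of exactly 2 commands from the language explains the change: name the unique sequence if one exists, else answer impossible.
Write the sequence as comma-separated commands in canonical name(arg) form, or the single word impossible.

impossible

checked all 2-command options: none fits.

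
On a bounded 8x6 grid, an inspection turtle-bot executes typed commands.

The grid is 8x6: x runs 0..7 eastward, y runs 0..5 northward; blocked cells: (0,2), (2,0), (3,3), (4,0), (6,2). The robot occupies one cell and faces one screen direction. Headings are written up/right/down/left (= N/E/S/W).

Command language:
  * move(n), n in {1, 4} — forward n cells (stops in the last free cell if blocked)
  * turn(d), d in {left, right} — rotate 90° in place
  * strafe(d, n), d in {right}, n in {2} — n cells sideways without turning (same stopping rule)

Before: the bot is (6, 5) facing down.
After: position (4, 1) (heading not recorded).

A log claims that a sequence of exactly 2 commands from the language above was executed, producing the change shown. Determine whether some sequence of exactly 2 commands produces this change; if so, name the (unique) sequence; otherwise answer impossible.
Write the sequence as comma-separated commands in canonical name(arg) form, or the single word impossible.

key: order matters: swapping strafe(right, 2) and move(4) lands elsewhere
from: (6, 5) facing down
[1] after strafe(right, 2): (4, 5) facing down
[2] after move(4): (4, 1) facing down
no rival 2-sequence matches.

strafe(right, 2), move(4)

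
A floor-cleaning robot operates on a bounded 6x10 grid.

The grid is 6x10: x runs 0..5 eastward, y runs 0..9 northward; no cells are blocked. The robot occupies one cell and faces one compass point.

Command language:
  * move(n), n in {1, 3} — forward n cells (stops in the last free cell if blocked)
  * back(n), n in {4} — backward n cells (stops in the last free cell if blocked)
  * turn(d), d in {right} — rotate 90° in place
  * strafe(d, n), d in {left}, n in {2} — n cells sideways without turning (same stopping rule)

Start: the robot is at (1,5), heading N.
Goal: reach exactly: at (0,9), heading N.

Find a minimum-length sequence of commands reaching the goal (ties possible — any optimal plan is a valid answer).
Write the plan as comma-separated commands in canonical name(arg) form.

move(1), move(3), strafe(left, 2)

from: at (1,5), heading N
[1] after move(1): at (1,6), heading N
[2] after move(3): at (1,9), heading N
[3] after strafe(left, 2): at (0,9), heading N
nothing shorter than 3 reaches the goal.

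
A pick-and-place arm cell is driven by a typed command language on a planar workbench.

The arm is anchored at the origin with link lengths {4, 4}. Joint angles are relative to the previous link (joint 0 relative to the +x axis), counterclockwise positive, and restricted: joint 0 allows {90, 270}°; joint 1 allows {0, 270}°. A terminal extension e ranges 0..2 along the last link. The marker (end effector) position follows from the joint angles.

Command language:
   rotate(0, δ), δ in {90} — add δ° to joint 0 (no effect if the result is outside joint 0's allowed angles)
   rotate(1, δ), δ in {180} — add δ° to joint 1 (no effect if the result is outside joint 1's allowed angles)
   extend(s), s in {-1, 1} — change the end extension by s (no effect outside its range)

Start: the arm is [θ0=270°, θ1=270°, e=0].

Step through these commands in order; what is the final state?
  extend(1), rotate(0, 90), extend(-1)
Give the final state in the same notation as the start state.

[θ0=270°, θ1=270°, e=0]

start: [θ0=270°, θ1=270°, e=0]
step 1 (extend(1)): [θ0=270°, θ1=270°, e=1]
step 2 (rotate(0, 90)): [θ0=270°, θ1=270°, e=1]
step 3 (extend(-1)): [θ0=270°, θ1=270°, e=0]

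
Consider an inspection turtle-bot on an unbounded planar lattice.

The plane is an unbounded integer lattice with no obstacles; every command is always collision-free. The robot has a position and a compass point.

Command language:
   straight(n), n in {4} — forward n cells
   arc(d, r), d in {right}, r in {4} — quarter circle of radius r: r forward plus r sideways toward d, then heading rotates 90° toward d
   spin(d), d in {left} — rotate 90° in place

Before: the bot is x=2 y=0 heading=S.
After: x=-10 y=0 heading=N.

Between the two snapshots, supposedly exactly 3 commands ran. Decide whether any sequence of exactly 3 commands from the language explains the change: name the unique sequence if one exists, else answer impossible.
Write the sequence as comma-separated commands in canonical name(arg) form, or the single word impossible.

arc(right, 4), straight(4), arc(right, 4)

key: cell and facing (now N) both changed — the 3 commands mix motion and turning
from: x=2 y=0 heading=S
[1] after arc(right, 4): x=-2 y=-4 heading=W
[2] after straight(4): x=-6 y=-4 heading=W
[3] after arc(right, 4): x=-10 y=0 heading=N
uniquely the one of 27 3-step routes that fits.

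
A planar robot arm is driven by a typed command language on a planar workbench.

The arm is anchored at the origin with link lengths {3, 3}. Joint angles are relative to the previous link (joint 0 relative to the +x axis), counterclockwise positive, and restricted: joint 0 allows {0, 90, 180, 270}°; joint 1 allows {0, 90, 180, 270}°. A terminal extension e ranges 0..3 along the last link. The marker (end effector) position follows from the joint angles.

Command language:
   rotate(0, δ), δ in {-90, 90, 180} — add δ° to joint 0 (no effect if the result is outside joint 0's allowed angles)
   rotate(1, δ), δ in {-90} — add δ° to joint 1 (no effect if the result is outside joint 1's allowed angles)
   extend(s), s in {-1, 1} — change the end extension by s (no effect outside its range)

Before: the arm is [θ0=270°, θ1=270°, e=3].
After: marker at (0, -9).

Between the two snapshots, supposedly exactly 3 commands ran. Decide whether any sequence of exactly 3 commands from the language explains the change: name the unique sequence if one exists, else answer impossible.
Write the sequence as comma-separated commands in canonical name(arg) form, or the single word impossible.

begin: [θ0=270°, θ1=270°, e=3]
1. rotate(1, -90) → [θ0=270°, θ1=180°, e=3]
2. rotate(1, -90) → [θ0=270°, θ1=90°, e=3]
3. rotate(1, -90) → [θ0=270°, θ1=0°, e=3]
no other 3-command option fits: unique.

rotate(1, -90), rotate(1, -90), rotate(1, -90)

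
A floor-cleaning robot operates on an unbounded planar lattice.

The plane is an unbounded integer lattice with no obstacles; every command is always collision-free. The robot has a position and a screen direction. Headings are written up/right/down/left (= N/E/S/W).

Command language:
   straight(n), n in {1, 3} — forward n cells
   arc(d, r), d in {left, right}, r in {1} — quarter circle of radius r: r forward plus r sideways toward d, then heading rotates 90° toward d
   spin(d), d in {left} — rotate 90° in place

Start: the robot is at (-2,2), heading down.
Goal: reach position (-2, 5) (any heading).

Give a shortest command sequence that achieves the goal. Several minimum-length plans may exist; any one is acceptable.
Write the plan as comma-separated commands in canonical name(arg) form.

spin(left), spin(left), straight(3)

initial: at (-2,2), heading down
t=1 spin(left) ⇒ at (-2,2), heading right
t=2 spin(left) ⇒ at (-2,2), heading up
t=3 straight(3) ⇒ at (-2,5), heading up
no 2-step plan works, so 3 is optimal.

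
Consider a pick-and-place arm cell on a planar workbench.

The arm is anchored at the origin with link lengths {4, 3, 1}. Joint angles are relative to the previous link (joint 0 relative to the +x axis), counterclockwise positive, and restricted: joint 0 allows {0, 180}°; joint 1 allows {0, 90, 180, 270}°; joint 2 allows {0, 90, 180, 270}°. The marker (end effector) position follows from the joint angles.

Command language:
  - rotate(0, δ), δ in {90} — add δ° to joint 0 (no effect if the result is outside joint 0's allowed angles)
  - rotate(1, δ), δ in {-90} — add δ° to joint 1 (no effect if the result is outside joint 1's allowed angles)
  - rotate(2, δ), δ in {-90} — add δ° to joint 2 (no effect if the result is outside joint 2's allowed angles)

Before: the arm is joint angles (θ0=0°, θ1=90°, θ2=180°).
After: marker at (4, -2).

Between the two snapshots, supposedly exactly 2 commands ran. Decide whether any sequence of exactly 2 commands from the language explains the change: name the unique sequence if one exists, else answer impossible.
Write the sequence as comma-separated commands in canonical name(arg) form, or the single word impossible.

from: joint angles (θ0=0°, θ1=90°, θ2=180°)
t=1 rotate(1, -90) ⇒ joint angles (θ0=0°, θ1=0°, θ2=180°)
t=2 rotate(1, -90) ⇒ joint angles (θ0=0°, θ1=270°, θ2=180°)
no rival 2-sequence matches.

rotate(1, -90), rotate(1, -90)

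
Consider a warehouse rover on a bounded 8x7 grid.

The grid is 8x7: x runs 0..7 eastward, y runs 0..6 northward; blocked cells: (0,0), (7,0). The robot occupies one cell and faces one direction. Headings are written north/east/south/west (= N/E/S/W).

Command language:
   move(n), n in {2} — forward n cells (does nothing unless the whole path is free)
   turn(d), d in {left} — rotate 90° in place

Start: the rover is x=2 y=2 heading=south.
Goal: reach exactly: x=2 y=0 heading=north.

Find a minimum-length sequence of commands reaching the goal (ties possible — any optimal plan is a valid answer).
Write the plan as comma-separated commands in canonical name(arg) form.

from: x=2 y=2 heading=south
t=1 move(2) ⇒ x=2 y=0 heading=south
t=2 turn(left) ⇒ x=2 y=0 heading=east
t=3 turn(left) ⇒ x=2 y=0 heading=north
minimal: 3 command(s), checked below 3.

move(2), turn(left), turn(left)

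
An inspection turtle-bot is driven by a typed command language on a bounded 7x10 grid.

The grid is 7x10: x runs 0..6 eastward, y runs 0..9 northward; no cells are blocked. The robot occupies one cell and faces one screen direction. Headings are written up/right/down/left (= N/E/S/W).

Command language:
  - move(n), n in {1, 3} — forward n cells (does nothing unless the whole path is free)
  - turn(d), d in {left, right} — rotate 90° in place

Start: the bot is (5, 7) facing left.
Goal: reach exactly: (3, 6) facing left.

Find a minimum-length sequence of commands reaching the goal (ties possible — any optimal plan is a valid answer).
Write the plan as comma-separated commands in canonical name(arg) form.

turn(left), move(1), turn(right), move(1), move(1)

t0: (5, 7) facing left
[1] after turn(left): (5, 7) facing down
[2] after move(1): (5, 6) facing down
[3] after turn(right): (5, 6) facing left
[4] after move(1): (4, 6) facing left
[5] after move(1): (3, 6) facing left
no 4-step plan works, so 5 is optimal.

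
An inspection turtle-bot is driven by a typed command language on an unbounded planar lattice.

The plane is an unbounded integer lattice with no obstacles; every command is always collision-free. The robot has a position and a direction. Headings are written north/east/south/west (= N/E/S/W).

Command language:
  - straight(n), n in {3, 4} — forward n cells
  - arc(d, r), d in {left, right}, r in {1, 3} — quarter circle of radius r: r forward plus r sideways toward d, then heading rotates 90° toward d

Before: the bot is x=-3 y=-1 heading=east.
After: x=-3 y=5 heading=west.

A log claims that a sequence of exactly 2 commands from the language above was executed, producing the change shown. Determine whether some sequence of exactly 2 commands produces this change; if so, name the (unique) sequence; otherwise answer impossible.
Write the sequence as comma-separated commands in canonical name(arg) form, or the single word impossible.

key: position moved to (-3,5) AND the heading swung to W — translation plus rotation needed
start: x=-3 y=-1 heading=east
[1] after arc(left, 3): x=0 y=2 heading=north
[2] after arc(left, 3): x=-3 y=5 heading=west
all 36 alternatives checked — unique.

arc(left, 3), arc(left, 3)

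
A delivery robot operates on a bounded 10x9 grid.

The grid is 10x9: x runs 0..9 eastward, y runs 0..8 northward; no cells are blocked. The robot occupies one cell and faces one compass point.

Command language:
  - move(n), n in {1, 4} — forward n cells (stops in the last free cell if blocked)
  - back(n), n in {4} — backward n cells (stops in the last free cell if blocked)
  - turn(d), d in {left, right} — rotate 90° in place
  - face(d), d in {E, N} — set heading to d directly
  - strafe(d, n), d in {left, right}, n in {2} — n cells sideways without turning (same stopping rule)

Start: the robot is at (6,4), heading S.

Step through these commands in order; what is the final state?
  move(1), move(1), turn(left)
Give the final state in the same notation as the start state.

begin: at (6,4), heading S
1. move(1) → at (6,3), heading S
2. move(1) → at (6,2), heading S
3. turn(left) → at (6,2), heading E

at (6,2), heading E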